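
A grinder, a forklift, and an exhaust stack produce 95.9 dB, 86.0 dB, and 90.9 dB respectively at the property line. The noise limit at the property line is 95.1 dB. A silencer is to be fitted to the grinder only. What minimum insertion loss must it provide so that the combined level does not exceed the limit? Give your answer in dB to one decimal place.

Everything except the grinder sums to 10^(86.0/10) + 10^(90.9/10) = 1.628e+09 in linear terms, 92.12 dB.
To meet 95.1 dB overall, the treated grinder may contribute at most 10^(95.1/10) − 1.628e+09 = 1.608e+09, i.e. 92.06 dB.
Required insertion loss = 95.9 − 92.06 = 3.84 dB.

3.8 dB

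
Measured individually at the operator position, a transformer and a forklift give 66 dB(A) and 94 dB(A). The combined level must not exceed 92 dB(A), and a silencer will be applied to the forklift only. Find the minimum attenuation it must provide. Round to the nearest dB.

2 dB

Fixed contribution from the other source: Σ 10^(L/10) = 10^(66/10) = 3.981e+06 (66.00 dB(A)).
The limit corresponds to 10^(92/10) = 1.585e+09; subtracting the fixed part leaves 1.581e+09 for the forklift, i.e. 91.99 dB(A).
So the forklift must be reduced from 94 to 91.99 dB(A): IL = 2.01 dB.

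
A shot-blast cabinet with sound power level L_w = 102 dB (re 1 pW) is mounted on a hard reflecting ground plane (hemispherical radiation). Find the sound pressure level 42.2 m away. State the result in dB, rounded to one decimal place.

The power spreads over a hemisphere of area 2π·r², so L_p = L_w − 10·log₁₀(2π·r²).
2π·r² = 1.119e+04 m², 10·log₁₀ of that is 40.488 dB.
L_p = 102 − 40.488 = 61.51 dB.

61.5 dB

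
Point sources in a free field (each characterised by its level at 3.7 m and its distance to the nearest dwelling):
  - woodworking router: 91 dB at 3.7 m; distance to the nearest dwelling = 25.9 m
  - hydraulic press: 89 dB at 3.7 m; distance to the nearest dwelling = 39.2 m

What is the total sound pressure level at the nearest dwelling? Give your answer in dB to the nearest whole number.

Apply inverse-square spreading to bring every level to the receiver, then sum 10^(L/10).
woodworking router: 91 − 20·log₁₀(25.9/3.7) = 91 − 16.90 = 74.10 dB.
hydraulic press: 89 − 20·log₁₀(39.2/3.7) = 89 − 20.50 = 68.50 dB.
Σ 10^(L/10) = 3.277e+07 → L_total = 10·log₁₀(3.277e+07) = 75.15 dB.

75 dB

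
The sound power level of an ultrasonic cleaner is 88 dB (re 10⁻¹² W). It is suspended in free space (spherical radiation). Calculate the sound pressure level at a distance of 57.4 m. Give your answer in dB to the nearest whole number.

42 dB

Free-field spherical radiation: L_p = L_w − 10·log₁₀(4π·r²), r = 57.4 m.
4π·r² = 4.14e+04 m², 10·log₁₀ of that is 46.170 dB.
L_p = 88 − 46.170 = 41.83 dB.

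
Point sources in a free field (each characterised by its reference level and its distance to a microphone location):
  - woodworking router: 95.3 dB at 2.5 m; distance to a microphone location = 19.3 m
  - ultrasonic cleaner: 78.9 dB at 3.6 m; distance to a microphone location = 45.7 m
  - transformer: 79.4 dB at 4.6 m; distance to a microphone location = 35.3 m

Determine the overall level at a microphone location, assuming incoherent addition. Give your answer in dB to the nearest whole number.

78 dB

Propagate each source to the receiver with L = L_ref − 20·log₁₀(r/r_ref), then add intensities.
woodworking router: 95.3 − 20·log₁₀(19.3/2.5) = 95.3 − 17.75 = 77.55 dB.
ultrasonic cleaner: 78.9 − 20·log₁₀(45.7/3.6) = 78.9 − 22.07 = 56.83 dB.
transformer: 79.4 − 20·log₁₀(35.3/4.6) = 79.4 − 17.70 = 61.70 dB.
Σ 10^(L/10) = 5.882e+07 → L_total = 10·log₁₀(5.882e+07) = 77.69 dB.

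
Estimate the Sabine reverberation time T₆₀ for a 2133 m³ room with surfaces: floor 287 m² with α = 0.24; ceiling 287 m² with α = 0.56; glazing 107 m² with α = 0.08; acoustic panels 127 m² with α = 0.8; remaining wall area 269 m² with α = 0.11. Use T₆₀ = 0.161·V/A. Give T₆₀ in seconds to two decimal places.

A = Σ Sᵢαᵢ = 287·0.24 + 287·0.56 + 107·0.08 + 127·0.8 + 269·0.11 = 369.35 m².
T₆₀ = 0.161·V/A = 0.161·2133/369.35 = 0.930 s.

0.93 s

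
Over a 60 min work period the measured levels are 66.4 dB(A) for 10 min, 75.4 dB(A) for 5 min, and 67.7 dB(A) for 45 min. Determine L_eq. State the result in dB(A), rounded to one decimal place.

The energy average is taken in the linear domain: L_eq = 10·log₁₀[(Σ tᵢ·10^(Lᵢ/10))/T], T = 60 min.
Σ tᵢ·10^(Lᵢ/10) = 10·10^(66.4/10) + 5·10^(75.4/10) + 45·10^(67.7/10) = 4.820e+08.
L_eq = 10·log₁₀(4.820e+08/60) = 69.05 dB(A).

69.0 dB(A)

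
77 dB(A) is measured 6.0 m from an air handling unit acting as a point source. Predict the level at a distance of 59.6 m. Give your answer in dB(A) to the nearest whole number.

57 dB(A)

Point-source attenuation: ΔL = 20·log₁₀(r₂/r₁) = 20·log₁₀(59.6/6.0) = 19.942 dB.
L₂ = 77 − 20·log₁₀(59.6/6.0) = 77 − 19.942 = 57.06 dB(A).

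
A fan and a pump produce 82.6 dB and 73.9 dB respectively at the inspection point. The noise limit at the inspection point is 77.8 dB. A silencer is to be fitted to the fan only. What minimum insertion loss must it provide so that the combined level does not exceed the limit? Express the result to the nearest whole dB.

7 dB

Fixed contribution from the other source: Σ 10^(L/10) = 10^(73.9/10) = 2.455e+07 (73.90 dB).
The limit corresponds to 10^(77.8/10) = 6.026e+07; subtracting the fixed part leaves 3.571e+07 for the fan, i.e. 75.53 dB.
So the fan must be reduced from 82.6 to 75.53 dB: IL = 7.07 dB.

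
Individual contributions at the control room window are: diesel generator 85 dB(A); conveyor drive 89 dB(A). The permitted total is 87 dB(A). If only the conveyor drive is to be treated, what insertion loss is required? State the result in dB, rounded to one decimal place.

6.3 dB

Everything except the conveyor drive sums to 10^(85/10) = 3.162e+08 in linear terms, 85.00 dB(A).
To meet 87 dB(A) overall, the treated conveyor drive may contribute at most 10^(87/10) − 3.162e+08 = 1.850e+08, i.e. 82.67 dB(A).
Required insertion loss = 89 − 82.67 = 6.33 dB.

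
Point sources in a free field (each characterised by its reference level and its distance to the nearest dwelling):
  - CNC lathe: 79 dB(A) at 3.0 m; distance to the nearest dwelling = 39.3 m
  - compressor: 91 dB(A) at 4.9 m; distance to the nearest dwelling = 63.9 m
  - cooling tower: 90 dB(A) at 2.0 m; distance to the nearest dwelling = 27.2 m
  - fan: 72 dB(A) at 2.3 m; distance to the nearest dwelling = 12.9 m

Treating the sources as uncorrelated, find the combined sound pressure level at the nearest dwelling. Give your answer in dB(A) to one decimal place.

First find each source's level at the receiver (point-source: −20·log₁₀(r/r_ref)), then combine on an intensity basis.
CNC lathe: 79 − 20·log₁₀(39.3/3.0) = 79 − 22.35 = 56.65 dB(A).
compressor: 91 − 20·log₁₀(63.9/4.9) = 91 − 22.31 = 68.69 dB(A).
cooling tower: 90 − 20·log₁₀(27.2/2.0) = 90 − 22.67 = 67.33 dB(A).
fan: 72 − 20·log₁₀(12.9/2.3) = 72 − 14.98 = 57.02 dB(A).
Σ 10^(L/10) = 1.378e+07 → L_total = 10·log₁₀(1.378e+07) = 71.39 dB(A).

71.4 dB(A)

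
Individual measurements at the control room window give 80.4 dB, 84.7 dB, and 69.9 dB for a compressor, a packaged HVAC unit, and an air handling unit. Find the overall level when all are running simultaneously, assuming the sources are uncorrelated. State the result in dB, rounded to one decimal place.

86.2 dB

For uncorrelated sources the intensities add, so convert each level to linear form, sum, and take 10·log₁₀ of the total.
Σ 10^(L/10) = 10^(80.4/10) + 10^(84.7/10) + 10^(69.9/10) = 4.145e+08.
L_total = 10·log₁₀(4.145e+08) = 86.18 dB.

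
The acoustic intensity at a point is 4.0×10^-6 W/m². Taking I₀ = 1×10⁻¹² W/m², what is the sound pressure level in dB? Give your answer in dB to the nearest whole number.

66 dB

L = 10·log₁₀(I/I₀) = 10·log₁₀(4.0×10^-6/10⁻¹²) = 10·log₁₀(4.0×10^6).
L = 10·(0.6021 + 6) = 66.02 dB.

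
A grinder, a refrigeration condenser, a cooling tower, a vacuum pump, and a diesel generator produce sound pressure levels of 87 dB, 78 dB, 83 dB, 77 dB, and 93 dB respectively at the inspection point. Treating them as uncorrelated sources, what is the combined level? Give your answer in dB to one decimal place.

94.5 dB

Incoherent sources combine by intensity addition: L_total = 10·log₁₀(Σ 10^(L_i/10)).
Σ 10^(L/10) = 10^(87/10) + 10^(78/10) + 10^(83/10) + 10^(77/10) + 10^(93/10) = 2.809e+09.
L_total = 10·log₁₀(2.809e+09) = 94.49 dB.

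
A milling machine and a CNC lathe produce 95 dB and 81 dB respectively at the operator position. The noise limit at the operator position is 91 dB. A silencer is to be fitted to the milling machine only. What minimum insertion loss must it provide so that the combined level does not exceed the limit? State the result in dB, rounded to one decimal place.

The untreated sources together contribute 10^(81/10) = 1.259e+08, i.e. 81.00 dB.
The limit corresponds to 10^(91/10) = 1.259e+09; subtracting the fixed part leaves 1.133e+09 for the milling machine, i.e. 90.54 dB.
So the milling machine must be reduced from 95 to 90.54 dB: IL = 4.46 dB.

4.5 dB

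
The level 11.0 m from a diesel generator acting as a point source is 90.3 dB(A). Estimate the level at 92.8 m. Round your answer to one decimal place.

Point-source attenuation: ΔL = 20·log₁₀(r₂/r₁) = 20·log₁₀(92.8/11.0) = 18.523 dB.
L₂ = 90.3 − 20·log₁₀(92.8/11.0) = 90.3 − 18.523 = 71.78 dB(A).

71.8 dB(A)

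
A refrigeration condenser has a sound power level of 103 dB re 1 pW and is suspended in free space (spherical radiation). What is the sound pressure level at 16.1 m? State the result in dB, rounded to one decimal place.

67.9 dB

Free-field spherical radiation: L_p = L_w − 10·log₁₀(4π·r²), r = 16.1 m.
4π·r² = 3257 m², 10·log₁₀ of that is 35.129 dB.
L_p = 103 − 35.129 = 67.87 dB.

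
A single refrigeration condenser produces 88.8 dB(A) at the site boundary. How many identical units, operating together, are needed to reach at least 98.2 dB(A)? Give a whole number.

Need L₁ + 10·log₁₀ N ≥ 98.2, i.e. log₁₀ N ≥ 0.94.
N ≥ 10^(9.4/10) = 8.710, so N = 9.

9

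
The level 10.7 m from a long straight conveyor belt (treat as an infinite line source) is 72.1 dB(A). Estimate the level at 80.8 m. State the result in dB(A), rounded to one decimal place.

63.3 dB(A)

For a line source, L₂ = L₁ − 10·log₁₀(r₂/r₁).
L₂ = 72.1 − 10·log₁₀(80.8/10.7) = 72.1 − 8.780 = 63.32 dB(A).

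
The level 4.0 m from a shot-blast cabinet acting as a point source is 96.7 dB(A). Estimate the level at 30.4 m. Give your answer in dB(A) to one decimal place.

79.1 dB(A)

For a point source, L₂ = L₁ − 20·log₁₀(r₂/r₁).
L₂ = 96.7 − 20·log₁₀(30.4/4.0) = 96.7 − 17.616 = 79.08 dB(A).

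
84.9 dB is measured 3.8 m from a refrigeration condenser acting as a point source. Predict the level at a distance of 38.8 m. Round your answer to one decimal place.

64.7 dB

Spherical spreading from a point source gives a 20·log₁₀(r₂/r₁) drop.
L₂ = 84.9 − 20·log₁₀(38.8/3.8) = 84.9 − 20.181 = 64.72 dB.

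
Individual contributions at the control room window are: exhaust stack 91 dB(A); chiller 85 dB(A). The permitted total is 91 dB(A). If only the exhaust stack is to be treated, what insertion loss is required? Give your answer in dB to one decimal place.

1.3 dB

The untreated sources together contribute 10^(85/10) = 3.162e+08, i.e. 85.00 dB(A).
The limit corresponds to 10^(91/10) = 1.259e+09; subtracting the fixed part leaves 9.427e+08 for the exhaust stack, i.e. 89.74 dB(A).
Required insertion loss = 91 − 89.74 = 1.26 dB.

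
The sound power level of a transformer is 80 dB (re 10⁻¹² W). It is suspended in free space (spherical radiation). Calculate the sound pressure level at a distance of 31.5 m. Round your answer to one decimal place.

39.0 dB

L_p = L_w − 10·log₁₀(4π·r²) with r = 31.5 m.
4π·r² = 1.247e+04 m², 10·log₁₀ of that is 40.958 dB.
L_p = 80 − 40.958 = 39.04 dB.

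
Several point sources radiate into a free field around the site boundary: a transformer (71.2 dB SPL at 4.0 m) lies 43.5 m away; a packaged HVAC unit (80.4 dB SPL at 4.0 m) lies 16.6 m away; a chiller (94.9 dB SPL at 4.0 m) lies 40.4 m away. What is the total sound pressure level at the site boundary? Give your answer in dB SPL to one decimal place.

75.7 dB SPL

First find each source's level at the receiver (point-source: −20·log₁₀(r/r_ref)), then combine on an intensity basis.
transformer: 71.2 − 20·log₁₀(43.5/4.0) = 71.2 − 20.73 = 50.47 dB SPL.
packaged HVAC unit: 80.4 − 20·log₁₀(16.6/4.0) = 80.4 − 12.36 = 68.04 dB SPL.
chiller: 94.9 − 20·log₁₀(40.4/4.0) = 94.9 − 20.09 = 74.81 dB SPL.
Σ 10^(L/10) = 3.677e+07 → L_total = 10·log₁₀(3.677e+07) = 75.66 dB SPL.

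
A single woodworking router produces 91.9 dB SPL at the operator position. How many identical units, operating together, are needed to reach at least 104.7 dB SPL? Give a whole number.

The shortfall is 104.7 − 91.9 = 12.8 dB, and N units add 10·log₁₀ N, so need 10·log₁₀ N ≥ 12.8.
N ≥ 10^(12.8/10) = 19.055, so N = 20.

20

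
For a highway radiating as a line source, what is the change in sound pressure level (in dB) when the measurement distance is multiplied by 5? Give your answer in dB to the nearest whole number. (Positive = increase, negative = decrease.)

-7 dB

Line-source spreading: ΔL = −10·log₁₀(r₂/r₁).
ΔL = −10·log₁₀(5) = -6.99 dB.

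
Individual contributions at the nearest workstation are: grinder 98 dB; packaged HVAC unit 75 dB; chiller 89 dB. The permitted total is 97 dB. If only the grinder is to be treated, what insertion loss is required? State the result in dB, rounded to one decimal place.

Everything except the grinder sums to 10^(75/10) + 10^(89/10) = 8.260e+08 in linear terms, 89.17 dB.
The limit corresponds to 10^(97/10) = 5.012e+09; subtracting the fixed part leaves 4.186e+09 for the grinder, i.e. 96.22 dB.
Required insertion loss = 98 − 96.22 = 1.78 dB.

1.8 dB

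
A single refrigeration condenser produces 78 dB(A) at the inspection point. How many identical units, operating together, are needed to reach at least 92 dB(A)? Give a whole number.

N identical sources give L₁ + 10·log₁₀ N, so require 10·log₁₀ N ≥ 92 − 78 = 14.0 dB.
N ≥ 10^(14.0/10) = 25.119, so N = 26.

26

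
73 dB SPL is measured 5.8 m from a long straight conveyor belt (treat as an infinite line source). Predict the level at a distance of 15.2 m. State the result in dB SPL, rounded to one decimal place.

For a line source, L₂ = L₁ − 10·log₁₀(r₂/r₁).
L₂ = 73 − 10·log₁₀(15.2/5.8) = 73 − 4.184 = 68.82 dB SPL.

68.8 dB SPL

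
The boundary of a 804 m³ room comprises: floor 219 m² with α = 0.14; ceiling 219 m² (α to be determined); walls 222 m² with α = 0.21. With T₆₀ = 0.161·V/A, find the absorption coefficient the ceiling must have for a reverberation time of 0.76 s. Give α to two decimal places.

Required total absorption A = 0.161·804/0.76 = 170.32 m².
Absorption from the other surfaces = 219·0.14 + 222·0.21 = 77.28 m², so the ceiling must supply 93.04 m² over 219 m².
α = 93.04/219 = 0.425.

0.42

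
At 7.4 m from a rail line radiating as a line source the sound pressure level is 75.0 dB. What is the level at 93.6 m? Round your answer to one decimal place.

Line-source attenuation: ΔL = 10·log₁₀(r₂/r₁) = 10·log₁₀(93.6/7.4) = 11.020 dB.
L₂ = 75.0 − 10·log₁₀(93.6/7.4) = 75.0 − 11.020 = 63.98 dB.

64.0 dB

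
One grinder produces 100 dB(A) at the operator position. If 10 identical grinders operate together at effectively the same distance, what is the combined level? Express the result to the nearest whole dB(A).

110 dB(A)

N identical incoherent sources raise the level by 10·log₁₀ N.
L_total = 100 + 10·log₁₀(10) = 100 + 10.000 = 110.00 dB(A).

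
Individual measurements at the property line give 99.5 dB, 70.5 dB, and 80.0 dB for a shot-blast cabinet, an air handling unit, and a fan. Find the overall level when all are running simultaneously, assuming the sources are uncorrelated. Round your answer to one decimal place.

99.6 dB

For uncorrelated sources the intensities add, so convert each level to linear form, sum, and take 10·log₁₀ of the total.
Σ 10^(L/10) = 10^(99.5/10) + 10^(70.5/10) + 10^(80.0/10) = 9.024e+09.
L_total = 10·log₁₀(9.024e+09) = 99.55 dB.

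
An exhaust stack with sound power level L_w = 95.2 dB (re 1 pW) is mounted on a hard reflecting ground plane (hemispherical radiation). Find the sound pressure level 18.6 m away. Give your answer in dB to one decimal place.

61.8 dB

L_p = L_w − 10·log₁₀(2π·r²) with r = 18.6 m.
2π·r² = 2174 m², 10·log₁₀ of that is 33.372 dB.
L_p = 95.2 − 33.372 = 61.83 dB.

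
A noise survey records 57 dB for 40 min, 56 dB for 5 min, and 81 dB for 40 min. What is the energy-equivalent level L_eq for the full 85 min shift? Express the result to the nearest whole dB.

L_eq = 10·log₁₀[(1/T)·Σ tᵢ·10^(Lᵢ/10)] with T = 85 min.
Σ tᵢ·10^(Lᵢ/10) = 40·10^(57/10) + 5·10^(56/10) + 40·10^(81/10) = 5.058e+09.
L_eq = 10·log₁₀(5.058e+09/85) = 77.75 dB.

78 dB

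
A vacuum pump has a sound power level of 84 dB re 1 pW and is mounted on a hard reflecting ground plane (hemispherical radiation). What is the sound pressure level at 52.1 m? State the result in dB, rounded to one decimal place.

41.7 dB

L_p = L_w − 10·log₁₀(2π·r²) with r = 52.1 m.
2π·r² = 1.706e+04 m², 10·log₁₀ of that is 42.319 dB.
L_p = 84 − 42.319 = 41.68 dB.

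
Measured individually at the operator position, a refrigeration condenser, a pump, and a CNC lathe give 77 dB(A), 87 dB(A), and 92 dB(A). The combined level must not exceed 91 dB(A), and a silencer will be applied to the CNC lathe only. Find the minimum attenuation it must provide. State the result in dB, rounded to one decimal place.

Everything except the CNC lathe sums to 10^(77/10) + 10^(87/10) = 5.513e+08 in linear terms, 87.41 dB(A).
The limit corresponds to 10^(91/10) = 1.259e+09; subtracting the fixed part leaves 7.076e+08 for the CNC lathe, i.e. 88.50 dB(A).
So the CNC lathe must be reduced from 92 to 88.50 dB(A): IL = 3.50 dB.

3.5 dB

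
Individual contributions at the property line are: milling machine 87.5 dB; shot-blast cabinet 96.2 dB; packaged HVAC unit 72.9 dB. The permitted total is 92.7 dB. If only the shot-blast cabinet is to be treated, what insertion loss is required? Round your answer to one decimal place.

5.1 dB

Fixed contribution from the other sources: Σ 10^(L/10) = 10^(87.5/10) + 10^(72.9/10) = 5.818e+08 (87.65 dB).
To meet 92.7 dB overall, the treated shot-blast cabinet may contribute at most 10^(92.7/10) − 5.818e+08 = 1.280e+09, i.e. 91.07 dB.
So the shot-blast cabinet must be reduced from 96.2 to 91.07 dB: IL = 5.13 dB.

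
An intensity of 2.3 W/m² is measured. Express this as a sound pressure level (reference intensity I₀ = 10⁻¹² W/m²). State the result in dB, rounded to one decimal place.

Dividing by I₀ shifts the exponent by 12: I/I₀ = 2.3×10^12.
L = 10·(0.3617 + 12) = 123.62 dB.

123.6 dB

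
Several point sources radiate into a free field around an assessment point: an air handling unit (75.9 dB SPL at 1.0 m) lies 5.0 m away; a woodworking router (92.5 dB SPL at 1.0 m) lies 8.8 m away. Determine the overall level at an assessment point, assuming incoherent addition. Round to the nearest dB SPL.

Propagate each source to the receiver with L = L_ref − 20·log₁₀(r/r_ref), then add intensities.
air handling unit: 75.9 − 20·log₁₀(5.0/1.0) = 75.9 − 13.98 = 61.92 dB SPL.
woodworking router: 92.5 − 20·log₁₀(8.8/1.0) = 92.5 − 18.89 = 73.61 dB SPL.
Σ 10^(L/10) = 2.452e+07 → L_total = 10·log₁₀(2.452e+07) = 73.90 dB SPL.

74 dB SPL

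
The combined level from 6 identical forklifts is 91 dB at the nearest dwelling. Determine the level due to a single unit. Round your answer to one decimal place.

6 equal contributions raise the level by 10·log₁₀ 6 = 7.782 dB, so each unit alone gives 91 − 7.782.

83.2 dB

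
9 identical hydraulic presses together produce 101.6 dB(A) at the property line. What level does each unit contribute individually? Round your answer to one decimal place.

9 equal contributions raise the level by 10·log₁₀ 9 = 9.542 dB, so each unit alone gives 101.6 − 9.542.

92.1 dB(A)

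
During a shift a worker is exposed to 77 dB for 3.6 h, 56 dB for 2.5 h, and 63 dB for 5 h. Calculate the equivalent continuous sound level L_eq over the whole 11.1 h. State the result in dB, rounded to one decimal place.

72.4 dB

L_eq = 10·log₁₀[(1/T)·Σ tᵢ·10^(Lᵢ/10)] with T = 11.1 h.
Σ tᵢ·10^(Lᵢ/10) = 3.6·10^(77/10) + 2.5·10^(56/10) + 5·10^(63/10) = 1.914e+08.
L_eq = 10·log₁₀(1.914e+08/11.1) = 72.37 dB.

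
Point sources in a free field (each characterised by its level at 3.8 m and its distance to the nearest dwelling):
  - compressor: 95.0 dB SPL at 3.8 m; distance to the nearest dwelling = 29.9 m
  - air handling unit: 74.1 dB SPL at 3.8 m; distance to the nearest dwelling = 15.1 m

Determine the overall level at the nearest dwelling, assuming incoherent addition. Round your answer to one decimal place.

Apply inverse-square spreading to bring every level to the receiver, then sum 10^(L/10).
compressor: 95.0 − 20·log₁₀(29.9/3.8) = 95.0 − 17.92 = 77.08 dB SPL.
air handling unit: 74.1 − 20·log₁₀(15.1/3.8) = 74.1 − 11.98 = 62.12 dB SPL.
Σ 10^(L/10) = 5.270e+07 → L_total = 10·log₁₀(5.270e+07) = 77.22 dB SPL.

77.2 dB SPL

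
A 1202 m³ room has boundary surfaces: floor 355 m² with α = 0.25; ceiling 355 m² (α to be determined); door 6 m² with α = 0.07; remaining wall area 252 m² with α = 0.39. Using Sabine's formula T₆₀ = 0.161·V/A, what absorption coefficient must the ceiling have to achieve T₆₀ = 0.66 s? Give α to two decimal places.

Required total absorption A = 0.161·1202/0.66 = 293.22 m².
Absorption from the other surfaces = 355·0.25 + 6·0.07 + 252·0.39 = 187.45 m², so the ceiling must supply 105.77 m² over 355 m².
α = 105.77/355 = 0.298.

0.30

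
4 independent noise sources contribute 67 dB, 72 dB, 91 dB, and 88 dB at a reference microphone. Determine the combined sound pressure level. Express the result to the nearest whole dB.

For uncorrelated sources the intensities add, so convert each level to linear form, sum, and take 10·log₁₀ of the total.
Σ 10^(L/10) = 10^(67/10) + 10^(72/10) + 10^(91/10) + 10^(88/10) = 1.911e+09.
L_total = 10·log₁₀(1.911e+09) = 92.81 dB.

93 dB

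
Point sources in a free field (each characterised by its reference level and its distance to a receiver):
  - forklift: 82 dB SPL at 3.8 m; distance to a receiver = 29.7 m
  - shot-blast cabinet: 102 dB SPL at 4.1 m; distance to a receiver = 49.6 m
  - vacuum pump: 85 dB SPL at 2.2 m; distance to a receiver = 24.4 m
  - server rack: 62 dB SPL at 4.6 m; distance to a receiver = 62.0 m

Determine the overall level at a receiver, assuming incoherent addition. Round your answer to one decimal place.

First find each source's level at the receiver (point-source: −20·log₁₀(r/r_ref)), then combine on an intensity basis.
forklift: 82 − 20·log₁₀(29.7/3.8) = 82 − 17.86 = 64.14 dB SPL.
shot-blast cabinet: 102 − 20·log₁₀(49.6/4.1) = 102 − 21.65 = 80.35 dB SPL.
vacuum pump: 85 − 20·log₁₀(24.4/2.2) = 85 − 20.90 = 64.10 dB SPL.
server rack: 62 − 20·log₁₀(62.0/4.6) = 62 − 22.59 = 39.41 dB SPL.
Σ 10^(L/10) = 1.135e+08 → L_total = 10·log₁₀(1.135e+08) = 80.55 dB SPL.

80.5 dB SPL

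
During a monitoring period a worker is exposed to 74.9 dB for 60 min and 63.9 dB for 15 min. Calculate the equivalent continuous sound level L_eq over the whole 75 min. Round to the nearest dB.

74 dB

The energy average is taken in the linear domain: L_eq = 10·log₁₀[(Σ tᵢ·10^(Lᵢ/10))/T], T = 75 min.
Σ tᵢ·10^(Lᵢ/10) = 60·10^(74.9/10) + 15·10^(63.9/10) = 1.891e+09.
L_eq = 10·log₁₀(1.891e+09/75) = 74.02 dB.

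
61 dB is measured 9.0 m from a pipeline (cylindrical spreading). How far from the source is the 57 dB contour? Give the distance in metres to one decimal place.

The 4.0 dB drop corresponds to a distance ratio of 10^(4.0/10) for a line source.
r₂ = 9.0·10^((61−57)/10) = 9.0·10^(4.0/10) = 22.61 m.

22.6 m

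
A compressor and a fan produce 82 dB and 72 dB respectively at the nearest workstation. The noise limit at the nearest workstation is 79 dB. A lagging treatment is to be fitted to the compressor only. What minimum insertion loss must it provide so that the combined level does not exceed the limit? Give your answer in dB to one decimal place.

Fixed contribution from the other source: Σ 10^(L/10) = 10^(72/10) = 1.585e+07 (72.00 dB).
To meet 79 dB overall, the treated compressor may contribute at most 10^(79/10) − 1.585e+07 = 6.358e+07, i.e. 78.03 dB.
So the compressor must be reduced from 82 to 78.03 dB: IL = 3.97 dB.

4.0 dB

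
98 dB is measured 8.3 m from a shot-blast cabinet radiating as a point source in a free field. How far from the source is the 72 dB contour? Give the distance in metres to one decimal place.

165.6 m

Point-source spreading drops the level by 20·log₁₀(r₂/r₁); inverting, r₂/r₁ = 10^(ΔL/20).
r₂ = 8.3·10^((98−72)/20) = 8.3·10^(26.0/20) = 165.61 m.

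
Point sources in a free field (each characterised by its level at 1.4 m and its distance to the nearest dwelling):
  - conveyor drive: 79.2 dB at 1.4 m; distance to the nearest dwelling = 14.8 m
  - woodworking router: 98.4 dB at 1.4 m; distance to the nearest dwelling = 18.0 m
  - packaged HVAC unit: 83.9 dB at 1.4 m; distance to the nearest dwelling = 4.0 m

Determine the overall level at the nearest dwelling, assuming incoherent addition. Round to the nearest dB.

First find each source's level at the receiver (point-source: −20·log₁₀(r/r_ref)), then combine on an intensity basis.
conveyor drive: 79.2 − 20·log₁₀(14.8/1.4) = 79.2 − 20.48 = 58.72 dB.
woodworking router: 98.4 − 20·log₁₀(18.0/1.4) = 98.4 − 22.18 = 76.22 dB.
packaged HVAC unit: 83.9 − 20·log₁₀(4.0/1.4) = 83.9 − 9.12 = 74.78 dB.
Σ 10^(L/10) = 7.267e+07 → L_total = 10·log₁₀(7.267e+07) = 78.61 dB.

79 dB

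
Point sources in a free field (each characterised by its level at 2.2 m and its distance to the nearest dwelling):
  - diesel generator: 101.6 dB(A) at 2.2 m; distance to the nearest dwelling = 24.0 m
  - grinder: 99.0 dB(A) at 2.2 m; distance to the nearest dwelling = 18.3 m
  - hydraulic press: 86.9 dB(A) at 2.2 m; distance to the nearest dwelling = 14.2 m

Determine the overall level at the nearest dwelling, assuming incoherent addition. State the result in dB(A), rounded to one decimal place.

First find each source's level at the receiver (point-source: −20·log₁₀(r/r_ref)), then combine on an intensity basis.
diesel generator: 101.6 − 20·log₁₀(24.0/2.2) = 101.6 − 20.76 = 80.84 dB(A).
grinder: 99.0 − 20·log₁₀(18.3/2.2) = 99.0 − 18.40 = 80.60 dB(A).
hydraulic press: 86.9 − 20·log₁₀(14.2/2.2) = 86.9 − 16.20 = 70.70 dB(A).
Σ 10^(L/10) = 2.480e+08 → L_total = 10·log₁₀(2.480e+08) = 83.94 dB(A).

83.9 dB(A)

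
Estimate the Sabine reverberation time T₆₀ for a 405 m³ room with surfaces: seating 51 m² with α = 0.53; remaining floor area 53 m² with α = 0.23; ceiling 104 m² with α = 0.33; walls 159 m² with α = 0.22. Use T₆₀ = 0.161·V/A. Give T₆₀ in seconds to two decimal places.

Total absorption A = 51·0.53 + 53·0.23 + 104·0.33 + 159·0.22 = 108.52 m² sabins.
T₆₀ = 0.161·V/A = 0.161·405/108.52 = 0.601 s.

0.60 s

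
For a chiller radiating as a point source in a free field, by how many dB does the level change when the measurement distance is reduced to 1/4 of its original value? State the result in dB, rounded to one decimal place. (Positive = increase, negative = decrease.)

Point-source spreading: ΔL = −20·log₁₀(r₂/r₁).
ΔL = −20·log₁₀(0.25) = +12.04 dB.

+12.0 dB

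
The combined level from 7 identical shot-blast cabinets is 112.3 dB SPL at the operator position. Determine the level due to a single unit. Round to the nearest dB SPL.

For N identical incoherent sources L_total = L₁ + 10·log₁₀ N, so L₁ = 112.3 − 10·log₁₀(7) = 112.3 − 8.451.

104 dB SPL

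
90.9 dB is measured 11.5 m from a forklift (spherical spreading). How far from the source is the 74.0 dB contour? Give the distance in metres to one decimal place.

80.5 m

The 16.9 dB drop corresponds to a distance ratio of 10^(16.9/20) for a point source.
r₂ = 11.5·10^((90.9−74.0)/20) = 11.5·10^(16.9/20) = 80.48 m.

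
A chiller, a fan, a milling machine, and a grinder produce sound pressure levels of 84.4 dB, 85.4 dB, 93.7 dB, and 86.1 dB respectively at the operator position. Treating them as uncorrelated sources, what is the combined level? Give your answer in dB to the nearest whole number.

95 dB

Incoherent sources combine by intensity addition: L_total = 10·log₁₀(Σ 10^(L_i/10)).
Σ 10^(L/10) = 10^(84.4/10) + 10^(85.4/10) + 10^(93.7/10) + 10^(86.1/10) = 3.374e+09.
L_total = 10·log₁₀(3.374e+09) = 95.28 dB.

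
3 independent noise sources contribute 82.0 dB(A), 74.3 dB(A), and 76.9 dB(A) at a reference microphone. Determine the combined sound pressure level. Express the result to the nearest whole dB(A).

Incoherent sources combine by intensity addition: L_total = 10·log₁₀(Σ 10^(L_i/10)).
Σ 10^(L/10) = 10^(82.0/10) + 10^(74.3/10) + 10^(76.9/10) = 2.344e+08.
L_total = 10·log₁₀(2.344e+08) = 83.70 dB(A).

84 dB(A)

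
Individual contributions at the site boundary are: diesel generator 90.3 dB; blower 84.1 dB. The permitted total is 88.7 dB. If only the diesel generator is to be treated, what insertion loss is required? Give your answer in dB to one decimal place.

3.4 dB

The untreated sources together contribute 10^(84.1/10) = 2.570e+08, i.e. 84.10 dB.
The limit corresponds to 10^(88.7/10) = 7.413e+08; subtracting the fixed part leaves 4.843e+08 for the diesel generator, i.e. 86.85 dB.
So the diesel generator must be reduced from 90.3 to 86.85 dB: IL = 3.45 dB.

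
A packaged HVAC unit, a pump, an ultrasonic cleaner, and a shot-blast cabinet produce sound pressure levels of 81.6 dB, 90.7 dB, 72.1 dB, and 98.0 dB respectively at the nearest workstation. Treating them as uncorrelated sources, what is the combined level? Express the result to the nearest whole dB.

99 dB

For uncorrelated sources the intensities add, so convert each level to linear form, sum, and take 10·log₁₀ of the total.
Σ 10^(L/10) = 10^(81.6/10) + 10^(90.7/10) + 10^(72.1/10) + 10^(98.0/10) = 7.645e+09.
L_total = 10·log₁₀(7.645e+09) = 98.83 dB.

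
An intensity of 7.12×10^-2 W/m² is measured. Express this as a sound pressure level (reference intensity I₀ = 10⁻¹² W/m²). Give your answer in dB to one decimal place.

108.5 dB

Dividing by I₀ shifts the exponent by 12: I/I₀ = 7.12×10^10.
L = 10·(0.8525 + 10) = 108.52 dB.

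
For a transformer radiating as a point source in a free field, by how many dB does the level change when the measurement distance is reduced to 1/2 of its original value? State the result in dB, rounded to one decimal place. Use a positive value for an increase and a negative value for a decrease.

A point source loses 6 dB per doubling of distance; generally ΔL = −20·log₁₀(r₂/r₁).
ΔL = −20·log₁₀(0.5) = +6.02 dB.

+6.0 dB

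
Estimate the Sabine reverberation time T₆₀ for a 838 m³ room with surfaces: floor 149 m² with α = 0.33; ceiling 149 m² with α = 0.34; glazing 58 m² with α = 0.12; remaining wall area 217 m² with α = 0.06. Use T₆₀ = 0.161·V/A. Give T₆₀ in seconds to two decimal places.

1.13 s

A = Σ Sᵢαᵢ = 149·0.33 + 149·0.34 + 58·0.12 + 217·0.06 = 119.81 m².
T₆₀ = 0.161 × 838 / 119.81 = 1.126 s.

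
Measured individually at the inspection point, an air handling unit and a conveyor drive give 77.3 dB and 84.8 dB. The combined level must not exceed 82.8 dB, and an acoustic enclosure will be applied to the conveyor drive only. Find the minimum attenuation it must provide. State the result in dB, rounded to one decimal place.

Fixed contribution from the other source: Σ 10^(L/10) = 10^(77.3/10) = 5.370e+07 (77.30 dB).
To meet 82.8 dB overall, the treated conveyor drive may contribute at most 10^(82.8/10) − 5.370e+07 = 1.368e+08, i.e. 81.36 dB.
So the conveyor drive must be reduced from 84.8 to 81.36 dB: IL = 3.44 dB.

3.4 dB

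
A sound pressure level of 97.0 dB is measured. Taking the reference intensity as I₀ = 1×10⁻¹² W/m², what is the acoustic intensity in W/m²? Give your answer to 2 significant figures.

I/I₀ = 10^(97.0/10) = 5.012e+09, so I = 5.012e+09 × 10⁻¹² W/m².

0.0050 W/m²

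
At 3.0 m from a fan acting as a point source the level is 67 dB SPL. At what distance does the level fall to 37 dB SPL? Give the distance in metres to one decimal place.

94.9 m

Point-source spreading drops the level by 20·log₁₀(r₂/r₁); inverting, r₂/r₁ = 10^(ΔL/20).
r₂ = 3.0·10^((67−37)/20) = 3.0·10^(30.0/20) = 94.87 m.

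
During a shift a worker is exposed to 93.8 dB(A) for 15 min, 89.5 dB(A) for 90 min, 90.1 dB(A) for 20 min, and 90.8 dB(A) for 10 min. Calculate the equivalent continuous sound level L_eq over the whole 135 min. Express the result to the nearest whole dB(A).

The energy average is taken in the linear domain: L_eq = 10·log₁₀[(Σ tᵢ·10^(Lᵢ/10))/T], T = 135 min.
Σ tᵢ·10^(Lᵢ/10) = 15·10^(93.8/10) + 90·10^(89.5/10) + 20·10^(90.1/10) + 10·10^(90.8/10) = 1.487e+11.
L_eq = 10·log₁₀(1.487e+11/135) = 90.42 dB(A).

90 dB(A)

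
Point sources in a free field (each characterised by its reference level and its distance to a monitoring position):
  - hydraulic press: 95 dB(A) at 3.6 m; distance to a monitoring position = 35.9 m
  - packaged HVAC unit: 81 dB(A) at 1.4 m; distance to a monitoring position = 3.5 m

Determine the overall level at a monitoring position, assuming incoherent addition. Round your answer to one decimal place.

Propagate each source to the receiver with L = L_ref − 20·log₁₀(r/r_ref), then add intensities.
hydraulic press: 95 − 20·log₁₀(35.9/3.6) = 95 − 19.98 = 75.02 dB(A).
packaged HVAC unit: 81 − 20·log₁₀(3.5/1.4) = 81 − 7.96 = 73.04 dB(A).
Σ 10^(L/10) = 5.194e+07 → L_total = 10·log₁₀(5.194e+07) = 77.16 dB(A).

77.2 dB(A)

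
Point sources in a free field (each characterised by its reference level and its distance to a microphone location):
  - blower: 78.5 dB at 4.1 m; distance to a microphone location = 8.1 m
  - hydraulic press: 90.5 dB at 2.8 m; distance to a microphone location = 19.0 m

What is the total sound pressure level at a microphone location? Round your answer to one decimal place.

76.3 dB

First find each source's level at the receiver (point-source: −20·log₁₀(r/r_ref)), then combine on an intensity basis.
blower: 78.5 − 20·log₁₀(8.1/4.1) = 78.5 − 5.91 = 72.59 dB.
hydraulic press: 90.5 − 20·log₁₀(19.0/2.8) = 90.5 − 16.63 = 73.87 dB.
Σ 10^(L/10) = 4.251e+07 → L_total = 10·log₁₀(4.251e+07) = 76.28 dB.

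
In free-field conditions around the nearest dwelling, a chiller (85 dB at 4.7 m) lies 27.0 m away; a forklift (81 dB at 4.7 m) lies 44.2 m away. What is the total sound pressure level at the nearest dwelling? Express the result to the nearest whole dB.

70 dB

Apply inverse-square spreading to bring every level to the receiver, then sum 10^(L/10).
chiller: 85 − 20·log₁₀(27.0/4.7) = 85 − 15.19 = 69.81 dB.
forklift: 81 − 20·log₁₀(44.2/4.7) = 81 − 19.47 = 61.53 dB.
Σ 10^(L/10) = 1.101e+07 → L_total = 10·log₁₀(1.101e+07) = 70.42 dB.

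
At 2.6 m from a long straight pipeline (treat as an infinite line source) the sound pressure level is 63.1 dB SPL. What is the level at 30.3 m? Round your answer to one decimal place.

52.4 dB SPL

For a line source, L₂ = L₁ − 10·log₁₀(r₂/r₁).
L₂ = 63.1 − 10·log₁₀(30.3/2.6) = 63.1 − 10.665 = 52.44 dB SPL.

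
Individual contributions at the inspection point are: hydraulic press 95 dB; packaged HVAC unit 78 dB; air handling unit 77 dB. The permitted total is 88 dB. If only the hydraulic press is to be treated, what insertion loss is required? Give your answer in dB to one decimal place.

The untreated sources together contribute 10^(78/10) + 10^(77/10) = 1.132e+08, i.e. 80.54 dB.
The limit corresponds to 10^(88/10) = 6.310e+08; subtracting the fixed part leaves 5.177e+08 for the hydraulic press, i.e. 87.14 dB.
Required insertion loss = 95 − 87.14 = 7.86 dB.

7.9 dB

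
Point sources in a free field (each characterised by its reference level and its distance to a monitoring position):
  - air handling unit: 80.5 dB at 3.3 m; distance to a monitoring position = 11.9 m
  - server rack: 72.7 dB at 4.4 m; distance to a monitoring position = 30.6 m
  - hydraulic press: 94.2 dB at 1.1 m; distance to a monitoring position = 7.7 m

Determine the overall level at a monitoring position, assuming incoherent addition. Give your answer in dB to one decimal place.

78.0 dB

Apply inverse-square spreading to bring every level to the receiver, then sum 10^(L/10).
air handling unit: 80.5 − 20·log₁₀(11.9/3.3) = 80.5 − 11.14 = 69.36 dB.
server rack: 72.7 − 20·log₁₀(30.6/4.4) = 72.7 − 16.85 = 55.85 dB.
hydraulic press: 94.2 − 20·log₁₀(7.7/1.1) = 94.2 − 16.90 = 77.30 dB.
Σ 10^(L/10) = 6.269e+07 → L_total = 10·log₁₀(6.269e+07) = 77.97 dB.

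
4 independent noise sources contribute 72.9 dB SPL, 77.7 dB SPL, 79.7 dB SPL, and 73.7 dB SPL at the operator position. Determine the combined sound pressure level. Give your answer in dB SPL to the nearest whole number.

For uncorrelated sources the intensities add, so convert each level to linear form, sum, and take 10·log₁₀ of the total.
Σ 10^(L/10) = 10^(72.9/10) + 10^(77.7/10) + 10^(79.7/10) + 10^(73.7/10) = 1.952e+08.
L_total = 10·log₁₀(1.952e+08) = 82.90 dB SPL.

83 dB SPL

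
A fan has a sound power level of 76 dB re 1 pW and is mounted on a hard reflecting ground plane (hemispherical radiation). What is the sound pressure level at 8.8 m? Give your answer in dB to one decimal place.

49.1 dB

Free-field hemispherical radiation: L_p = L_w − 10·log₁₀(2π·r²), r = 8.8 m.
2π·r² = 486.6 m², 10·log₁₀ of that is 26.871 dB.
L_p = 76 − 26.871 = 49.13 dB.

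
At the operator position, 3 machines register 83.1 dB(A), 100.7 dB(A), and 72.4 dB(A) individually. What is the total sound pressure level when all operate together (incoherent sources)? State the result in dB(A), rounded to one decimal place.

100.8 dB(A)

For uncorrelated sources the intensities add, so convert each level to linear form, sum, and take 10·log₁₀ of the total.
Σ 10^(L/10) = 10^(83.1/10) + 10^(100.7/10) + 10^(72.4/10) = 1.197e+10.
L_total = 10·log₁₀(1.197e+10) = 100.78 dB(A).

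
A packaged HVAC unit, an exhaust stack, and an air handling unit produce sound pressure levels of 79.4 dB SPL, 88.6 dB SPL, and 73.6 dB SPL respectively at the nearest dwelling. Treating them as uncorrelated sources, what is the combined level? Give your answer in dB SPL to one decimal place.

Incoherent sources combine by intensity addition: L_total = 10·log₁₀(Σ 10^(L_i/10)).
Σ 10^(L/10) = 10^(79.4/10) + 10^(88.6/10) + 10^(73.6/10) = 8.344e+08.
L_total = 10·log₁₀(8.344e+08) = 89.21 dB SPL.

89.2 dB SPL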